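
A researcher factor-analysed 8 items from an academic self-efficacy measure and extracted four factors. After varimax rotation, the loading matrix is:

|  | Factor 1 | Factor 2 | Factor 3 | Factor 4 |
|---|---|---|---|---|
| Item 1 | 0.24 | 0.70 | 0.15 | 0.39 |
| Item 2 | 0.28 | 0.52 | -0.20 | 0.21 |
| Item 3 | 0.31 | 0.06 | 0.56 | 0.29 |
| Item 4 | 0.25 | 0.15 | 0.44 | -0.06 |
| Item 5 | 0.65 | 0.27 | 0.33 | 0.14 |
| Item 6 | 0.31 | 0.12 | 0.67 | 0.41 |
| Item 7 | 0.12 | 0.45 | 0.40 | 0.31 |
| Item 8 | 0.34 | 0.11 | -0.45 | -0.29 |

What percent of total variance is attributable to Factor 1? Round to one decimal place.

11.8%

SS loadings for Factor 1 = 0.24² + 0.28² + 0.31² + 0.25² + 0.65² + 0.31² + 0.12² + 0.34² = 0.9432
With 8 standardized items, total variance = 8. Proportion = 0.9432/8 = 0.1179 → 11.79%.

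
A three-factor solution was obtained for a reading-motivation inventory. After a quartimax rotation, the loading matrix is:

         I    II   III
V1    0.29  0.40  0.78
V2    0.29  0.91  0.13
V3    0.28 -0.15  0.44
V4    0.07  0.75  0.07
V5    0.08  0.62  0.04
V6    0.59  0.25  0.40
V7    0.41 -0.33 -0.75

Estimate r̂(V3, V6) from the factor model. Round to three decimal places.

r̂ = Σ λ_i·λ_j across factors = (0.28)(0.59) + (-0.15)(0.25) + (0.44)(0.40)
  = +0.1652 -0.0375 +0.1760 = 0.3037

0.304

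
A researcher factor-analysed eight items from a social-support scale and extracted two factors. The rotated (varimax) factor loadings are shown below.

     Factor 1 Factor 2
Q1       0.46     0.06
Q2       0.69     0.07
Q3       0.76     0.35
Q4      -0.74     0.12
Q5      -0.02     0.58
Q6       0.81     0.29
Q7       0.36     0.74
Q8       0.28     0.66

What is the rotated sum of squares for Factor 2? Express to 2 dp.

1.55

SS loadings for Factor 2 = 0.06² + 0.07² + 0.35² + 0.12² + 0.58² + 0.29² + 0.74² + 0.66² = 0.0036 + 0.0049 + 0.1225 + 0.0144 + 0.3364 + 0.0841 + 0.5476 + 0.4356 = 1.5491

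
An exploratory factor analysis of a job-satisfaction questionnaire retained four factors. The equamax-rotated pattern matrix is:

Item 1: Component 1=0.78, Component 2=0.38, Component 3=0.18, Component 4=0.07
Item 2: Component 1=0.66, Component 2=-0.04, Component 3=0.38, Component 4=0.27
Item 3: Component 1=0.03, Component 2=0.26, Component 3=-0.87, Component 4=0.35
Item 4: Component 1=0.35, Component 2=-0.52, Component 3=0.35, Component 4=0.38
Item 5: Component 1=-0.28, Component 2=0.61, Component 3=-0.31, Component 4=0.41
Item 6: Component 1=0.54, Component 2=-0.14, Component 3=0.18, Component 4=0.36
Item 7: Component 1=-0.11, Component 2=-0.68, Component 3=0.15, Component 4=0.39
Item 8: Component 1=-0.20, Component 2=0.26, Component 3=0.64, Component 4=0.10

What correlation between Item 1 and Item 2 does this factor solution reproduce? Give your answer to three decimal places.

r̂ = Σ λ_i·λ_j across factors = (0.78)(0.66) + (0.38)(-0.04) + (0.18)(0.38) + (0.07)(0.27)
  = +0.5148 -0.0152 +0.0684 +0.0189 = 0.5869

0.587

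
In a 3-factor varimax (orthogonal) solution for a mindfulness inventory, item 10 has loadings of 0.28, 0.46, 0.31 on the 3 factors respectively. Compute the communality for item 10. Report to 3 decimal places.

h² = 0.28² + 0.46² + 0.31² = 0.0784 + 0.2116 + 0.0961 = 0.3861

0.386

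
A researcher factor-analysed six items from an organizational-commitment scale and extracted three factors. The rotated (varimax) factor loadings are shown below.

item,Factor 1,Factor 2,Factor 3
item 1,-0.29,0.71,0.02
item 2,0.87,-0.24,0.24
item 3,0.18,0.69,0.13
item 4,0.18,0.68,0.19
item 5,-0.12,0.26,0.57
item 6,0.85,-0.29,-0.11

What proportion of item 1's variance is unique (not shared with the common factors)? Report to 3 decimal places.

h² = (-0.29)² + 0.71² + 0.02² = 0.0841 + 0.5041 + 0.0004 = 0.5886
Uniqueness u² = 1 − h² = 1 − 0.5886 = 0.4114

0.411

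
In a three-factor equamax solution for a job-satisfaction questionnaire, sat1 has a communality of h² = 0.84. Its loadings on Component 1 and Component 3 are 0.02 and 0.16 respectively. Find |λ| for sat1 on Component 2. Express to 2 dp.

0.90

Under orthogonal rotation h² = Σλ², so λ_Component 2² = h² − (0.0260) = 0.84 − 0.0260 = 0.8140.
|λ| = √0.8140 = 0.9022.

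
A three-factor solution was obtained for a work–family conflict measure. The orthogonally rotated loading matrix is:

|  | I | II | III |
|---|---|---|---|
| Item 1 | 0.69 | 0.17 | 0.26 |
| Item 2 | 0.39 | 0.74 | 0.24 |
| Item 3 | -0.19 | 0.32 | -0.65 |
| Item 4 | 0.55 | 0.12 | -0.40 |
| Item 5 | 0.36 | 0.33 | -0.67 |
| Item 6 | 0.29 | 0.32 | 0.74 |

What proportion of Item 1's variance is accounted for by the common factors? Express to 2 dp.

0.57

h² = 0.69² + 0.17² + 0.26² = 0.4761 + 0.0289 + 0.0676 = 0.5726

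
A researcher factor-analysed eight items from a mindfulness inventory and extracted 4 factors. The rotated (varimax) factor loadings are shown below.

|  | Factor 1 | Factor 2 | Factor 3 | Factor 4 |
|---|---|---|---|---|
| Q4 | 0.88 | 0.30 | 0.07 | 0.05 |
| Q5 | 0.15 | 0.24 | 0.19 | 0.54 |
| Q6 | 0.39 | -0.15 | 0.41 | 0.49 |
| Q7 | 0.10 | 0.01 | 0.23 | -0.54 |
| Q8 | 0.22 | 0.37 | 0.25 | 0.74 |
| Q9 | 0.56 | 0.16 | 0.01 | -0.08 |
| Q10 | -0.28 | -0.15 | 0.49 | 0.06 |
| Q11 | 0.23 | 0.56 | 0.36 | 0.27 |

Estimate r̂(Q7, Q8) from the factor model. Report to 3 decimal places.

r̂ = Σ λ_i·λ_j across factors = (0.10)(0.22) + (0.01)(0.37) + (0.23)(0.25) + (-0.54)(0.74)
  = +0.0220 +0.0037 +0.0575 -0.3996 = -0.3164

-0.316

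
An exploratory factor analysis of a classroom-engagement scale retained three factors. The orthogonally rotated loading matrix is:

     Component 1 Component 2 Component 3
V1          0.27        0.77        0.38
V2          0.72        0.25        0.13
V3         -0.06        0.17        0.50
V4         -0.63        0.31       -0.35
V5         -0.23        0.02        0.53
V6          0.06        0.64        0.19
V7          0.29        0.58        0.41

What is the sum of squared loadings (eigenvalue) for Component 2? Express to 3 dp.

SS loadings for Component 2 = 0.77² + 0.25² + 0.17² + 0.31² + 0.02² + 0.64² + 0.58² = 0.5929 + 0.0625 + 0.0289 + 0.0961 + 0.0004 + 0.4096 + 0.3364 = 1.5268

1.527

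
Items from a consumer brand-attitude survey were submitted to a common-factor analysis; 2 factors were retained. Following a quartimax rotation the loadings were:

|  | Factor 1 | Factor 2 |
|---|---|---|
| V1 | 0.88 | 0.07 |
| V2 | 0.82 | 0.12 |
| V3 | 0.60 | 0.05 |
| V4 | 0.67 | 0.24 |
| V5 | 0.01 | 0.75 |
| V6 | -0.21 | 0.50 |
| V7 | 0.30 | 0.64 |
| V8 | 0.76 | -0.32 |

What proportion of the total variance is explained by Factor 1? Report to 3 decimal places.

0.371

SS loadings for Factor 1 = 0.88² + 0.82² + 0.60² + 0.67² + 0.01² + (-0.21)² + 0.30² + 0.76² = 2.9675
Proportion of variance = 2.9675 / 8 = 0.3709.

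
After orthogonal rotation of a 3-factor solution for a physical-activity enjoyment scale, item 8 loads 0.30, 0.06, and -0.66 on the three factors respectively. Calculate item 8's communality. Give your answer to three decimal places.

h² = 0.30² + 0.06² + (-0.66)² = 0.0900 + 0.0036 + 0.4356 = 0.5292

0.529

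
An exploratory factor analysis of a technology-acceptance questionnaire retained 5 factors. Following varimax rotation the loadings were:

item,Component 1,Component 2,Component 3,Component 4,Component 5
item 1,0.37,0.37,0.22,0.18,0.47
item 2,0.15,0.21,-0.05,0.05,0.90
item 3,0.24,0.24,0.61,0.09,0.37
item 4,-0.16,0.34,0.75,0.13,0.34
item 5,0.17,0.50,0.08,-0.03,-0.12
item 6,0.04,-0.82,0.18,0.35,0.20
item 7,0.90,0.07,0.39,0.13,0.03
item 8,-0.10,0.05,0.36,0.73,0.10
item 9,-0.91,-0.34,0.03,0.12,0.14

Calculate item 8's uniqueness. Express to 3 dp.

0.315

h² = (-0.10)² + 0.05² + 0.36² + 0.73² + 0.10² = 0.0100 + 0.0025 + 0.1296 + 0.5329 + 0.0100 = 0.6850
Uniqueness u² = 1 − h² = 1 − 0.6850 = 0.3150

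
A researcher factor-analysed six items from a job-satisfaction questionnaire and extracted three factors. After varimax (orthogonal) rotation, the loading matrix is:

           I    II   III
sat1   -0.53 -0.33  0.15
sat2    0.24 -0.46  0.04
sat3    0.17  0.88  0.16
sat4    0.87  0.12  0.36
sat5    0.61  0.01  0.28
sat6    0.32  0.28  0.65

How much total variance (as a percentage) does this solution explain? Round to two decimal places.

57.78%

Communalities: 0.4123, 0.2708, 0.8289, 0.9009, 0.4506, 0.6033; Σh² = 3.4668.
Total variance with 6 standardized items is 6, so the solution explains 3.4668/6 = 0.5778 = 57.78%.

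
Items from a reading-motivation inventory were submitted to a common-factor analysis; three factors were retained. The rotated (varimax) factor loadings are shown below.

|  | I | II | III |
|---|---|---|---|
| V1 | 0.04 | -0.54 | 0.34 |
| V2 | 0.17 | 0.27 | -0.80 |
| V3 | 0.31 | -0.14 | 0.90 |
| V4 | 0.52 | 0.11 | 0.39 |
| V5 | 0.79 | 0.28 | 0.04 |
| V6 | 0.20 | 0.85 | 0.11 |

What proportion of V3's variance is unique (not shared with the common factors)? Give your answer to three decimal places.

0.074

h² = 0.31² + (-0.14)² + 0.90² = 0.0961 + 0.0196 + 0.8100 = 0.9257
Uniqueness u² = 1 − h² = 1 − 0.9257 = 0.0743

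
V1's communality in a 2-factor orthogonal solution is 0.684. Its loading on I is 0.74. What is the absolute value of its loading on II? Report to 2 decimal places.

Under orthogonal rotation h² = Σλ², so λ_II² = h² − (0.5476) = 0.684 − 0.5476 = 0.1364.
|λ| = √0.1364 = 0.3693.

0.37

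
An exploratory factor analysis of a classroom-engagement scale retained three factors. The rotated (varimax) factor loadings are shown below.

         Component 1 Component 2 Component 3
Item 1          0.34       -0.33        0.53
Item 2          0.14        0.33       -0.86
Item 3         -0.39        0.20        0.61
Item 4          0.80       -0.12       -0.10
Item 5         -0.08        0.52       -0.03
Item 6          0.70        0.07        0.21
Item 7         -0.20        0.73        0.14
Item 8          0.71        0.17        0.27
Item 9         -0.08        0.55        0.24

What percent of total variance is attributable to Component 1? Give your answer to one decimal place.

SS loadings for Component 1 = 0.34² + 0.14² + (-0.39)² + 0.80² + (-0.08)² + 0.70² + (-0.20)² + 0.71² + (-0.08)² = 1.9742
With 9 standardized items, total variance = 9. Proportion = 1.9742/9 = 0.2194 → 21.94%.

21.9%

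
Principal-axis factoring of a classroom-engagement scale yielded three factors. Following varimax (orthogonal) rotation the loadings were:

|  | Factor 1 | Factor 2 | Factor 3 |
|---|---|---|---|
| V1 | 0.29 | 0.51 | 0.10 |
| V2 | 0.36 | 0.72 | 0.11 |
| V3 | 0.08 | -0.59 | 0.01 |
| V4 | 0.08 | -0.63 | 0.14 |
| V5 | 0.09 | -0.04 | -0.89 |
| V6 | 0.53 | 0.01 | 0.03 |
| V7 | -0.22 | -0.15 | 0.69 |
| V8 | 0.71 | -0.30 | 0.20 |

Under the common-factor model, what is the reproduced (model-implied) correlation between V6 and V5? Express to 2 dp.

0.02

r̂ = Σ λ_i·λ_j across factors = (0.53)(0.09) + (0.01)(-0.04) + (0.03)(-0.89)
  = +0.0477 -0.0004 -0.0267 = 0.0206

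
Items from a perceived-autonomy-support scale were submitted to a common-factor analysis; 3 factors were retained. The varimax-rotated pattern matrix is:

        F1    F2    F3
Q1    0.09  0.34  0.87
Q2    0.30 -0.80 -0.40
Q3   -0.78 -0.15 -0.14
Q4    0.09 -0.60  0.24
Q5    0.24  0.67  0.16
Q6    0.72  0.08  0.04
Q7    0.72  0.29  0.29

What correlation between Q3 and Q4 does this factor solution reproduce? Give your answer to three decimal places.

-0.014

r̂ = Σ λ_i·λ_j across factors = (-0.78)(0.09) + (-0.15)(-0.60) + (-0.14)(0.24)
  = -0.0702 +0.0900 -0.0336 = -0.0138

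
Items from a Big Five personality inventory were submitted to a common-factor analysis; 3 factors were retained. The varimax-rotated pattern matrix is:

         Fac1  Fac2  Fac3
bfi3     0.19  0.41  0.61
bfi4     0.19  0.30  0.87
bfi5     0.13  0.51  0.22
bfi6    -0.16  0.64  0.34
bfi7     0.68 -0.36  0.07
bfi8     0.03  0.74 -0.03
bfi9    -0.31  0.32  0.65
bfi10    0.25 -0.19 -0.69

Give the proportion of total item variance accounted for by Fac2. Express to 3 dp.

SS loadings for Fac2 = 0.41² + 0.30² + 0.51² + 0.64² + (-0.36)² + 0.74² + 0.32² + (-0.19)² = 1.7435
Proportion of variance = 1.7435 / 8 = 0.2179.

0.218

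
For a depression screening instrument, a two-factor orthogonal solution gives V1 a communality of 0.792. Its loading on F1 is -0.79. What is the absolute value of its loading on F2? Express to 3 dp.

Under orthogonal rotation h² = Σλ², so λ_F2² = h² − (0.6241) = 0.792 − 0.6241 = 0.1679.
|λ| = √0.1679 = 0.4098.

0.410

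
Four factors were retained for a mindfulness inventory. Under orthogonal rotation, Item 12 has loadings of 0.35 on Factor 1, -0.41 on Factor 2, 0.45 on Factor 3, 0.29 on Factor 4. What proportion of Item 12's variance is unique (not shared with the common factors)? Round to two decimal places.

h² = 0.35² + (-0.41)² + 0.45² + 0.29² = 0.1225 + 0.1681 + 0.2025 + 0.0841 = 0.5772
Uniqueness u² = 1 − h² = 1 − 0.5772 = 0.4228

0.42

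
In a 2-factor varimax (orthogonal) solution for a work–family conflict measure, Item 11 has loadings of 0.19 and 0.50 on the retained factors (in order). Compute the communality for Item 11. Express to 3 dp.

h² = 0.19² + 0.50² = 0.0361 + 0.2500 = 0.2861

0.286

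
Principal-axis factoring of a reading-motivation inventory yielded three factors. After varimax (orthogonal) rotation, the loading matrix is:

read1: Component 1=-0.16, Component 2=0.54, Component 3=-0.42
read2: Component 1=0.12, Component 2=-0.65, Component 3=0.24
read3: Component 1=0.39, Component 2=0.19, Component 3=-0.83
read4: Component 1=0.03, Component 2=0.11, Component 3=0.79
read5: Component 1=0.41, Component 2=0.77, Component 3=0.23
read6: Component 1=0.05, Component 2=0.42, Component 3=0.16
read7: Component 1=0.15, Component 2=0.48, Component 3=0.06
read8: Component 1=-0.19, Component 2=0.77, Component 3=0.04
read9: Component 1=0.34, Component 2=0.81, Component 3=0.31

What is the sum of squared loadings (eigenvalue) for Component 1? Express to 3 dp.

SS loadings for Component 1 = (-0.16)² + 0.12² + 0.39² + 0.03² + 0.41² + 0.05² + 0.15² + (-0.19)² + 0.34² = 0.0256 + 0.0144 + 0.1521 + 0.0009 + 0.1681 + 0.0025 + 0.0225 + 0.0361 + 0.1156 = 0.5378

0.538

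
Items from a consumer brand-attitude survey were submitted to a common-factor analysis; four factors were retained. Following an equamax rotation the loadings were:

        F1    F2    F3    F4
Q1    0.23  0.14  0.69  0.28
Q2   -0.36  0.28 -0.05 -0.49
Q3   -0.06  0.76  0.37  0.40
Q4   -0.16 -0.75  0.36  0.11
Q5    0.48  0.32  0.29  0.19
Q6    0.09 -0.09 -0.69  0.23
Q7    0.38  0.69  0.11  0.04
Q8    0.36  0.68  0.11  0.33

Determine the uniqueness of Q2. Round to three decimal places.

0.549

h² = (-0.36)² + 0.28² + (-0.05)² + (-0.49)² = 0.1296 + 0.0784 + 0.0025 + 0.2401 = 0.4506
Uniqueness u² = 1 − h² = 1 − 0.4506 = 0.5494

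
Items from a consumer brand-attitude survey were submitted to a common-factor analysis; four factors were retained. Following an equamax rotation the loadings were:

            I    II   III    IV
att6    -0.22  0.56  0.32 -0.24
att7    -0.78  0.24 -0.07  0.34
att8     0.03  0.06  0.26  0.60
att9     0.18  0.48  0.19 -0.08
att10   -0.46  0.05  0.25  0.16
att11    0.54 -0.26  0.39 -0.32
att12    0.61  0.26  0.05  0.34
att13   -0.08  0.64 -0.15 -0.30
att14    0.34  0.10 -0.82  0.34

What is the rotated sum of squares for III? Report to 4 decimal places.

1.1230

SS loadings for III = 0.32² + (-0.07)² + 0.26² + 0.19² + 0.25² + 0.39² + 0.05² + (-0.15)² + (-0.82)² = 0.1024 + 0.0049 + 0.0676 + 0.0361 + 0.0625 + 0.1521 + 0.0025 + 0.0225 + 0.6724 = 1.1230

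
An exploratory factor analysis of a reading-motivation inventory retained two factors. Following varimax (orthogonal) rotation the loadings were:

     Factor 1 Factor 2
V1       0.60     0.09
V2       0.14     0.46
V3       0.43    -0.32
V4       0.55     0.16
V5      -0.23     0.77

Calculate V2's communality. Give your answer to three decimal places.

0.231

h² = 0.14² + 0.46² = 0.0196 + 0.2116 = 0.2312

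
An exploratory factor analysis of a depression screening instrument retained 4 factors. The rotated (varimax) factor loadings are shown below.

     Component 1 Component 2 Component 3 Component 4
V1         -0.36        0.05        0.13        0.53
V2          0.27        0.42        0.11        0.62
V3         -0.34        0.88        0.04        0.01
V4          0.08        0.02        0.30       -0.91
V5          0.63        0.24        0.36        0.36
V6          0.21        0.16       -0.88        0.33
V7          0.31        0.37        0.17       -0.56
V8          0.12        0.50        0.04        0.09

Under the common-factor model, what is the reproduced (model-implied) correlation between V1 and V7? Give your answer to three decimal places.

r̂ = Σ λ_i·λ_j across factors = (-0.36)(0.31) + (0.05)(0.37) + (0.13)(0.17) + (0.53)(-0.56)
  = -0.1116 +0.0185 +0.0221 -0.2968 = -0.3678

-0.368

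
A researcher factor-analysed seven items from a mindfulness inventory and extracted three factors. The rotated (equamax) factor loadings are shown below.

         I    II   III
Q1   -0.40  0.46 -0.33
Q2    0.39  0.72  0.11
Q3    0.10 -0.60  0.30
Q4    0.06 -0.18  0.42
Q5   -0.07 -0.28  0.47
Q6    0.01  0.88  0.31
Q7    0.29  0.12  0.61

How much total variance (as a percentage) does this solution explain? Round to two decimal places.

Communalities: 0.4805, 0.6826, 0.4600, 0.2124, 0.3042, 0.8706, 0.4706; Σh² = 3.4809.
Total variance with 7 standardized items is 7, so the solution explains 3.4809/7 = 0.4973 = 49.73%.

49.73%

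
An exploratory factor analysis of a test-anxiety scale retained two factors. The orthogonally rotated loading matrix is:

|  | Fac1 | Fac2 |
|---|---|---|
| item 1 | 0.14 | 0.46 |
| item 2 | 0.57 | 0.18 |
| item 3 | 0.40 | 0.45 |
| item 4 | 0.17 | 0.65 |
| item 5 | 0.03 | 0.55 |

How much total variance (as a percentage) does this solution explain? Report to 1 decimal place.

Communalities: 0.2312, 0.3573, 0.3625, 0.4514, 0.3034; Σh² = 1.7058.
Total variance with 5 standardized items is 5, so the solution explains 1.7058/5 = 0.3412 = 34.12%.

34.1%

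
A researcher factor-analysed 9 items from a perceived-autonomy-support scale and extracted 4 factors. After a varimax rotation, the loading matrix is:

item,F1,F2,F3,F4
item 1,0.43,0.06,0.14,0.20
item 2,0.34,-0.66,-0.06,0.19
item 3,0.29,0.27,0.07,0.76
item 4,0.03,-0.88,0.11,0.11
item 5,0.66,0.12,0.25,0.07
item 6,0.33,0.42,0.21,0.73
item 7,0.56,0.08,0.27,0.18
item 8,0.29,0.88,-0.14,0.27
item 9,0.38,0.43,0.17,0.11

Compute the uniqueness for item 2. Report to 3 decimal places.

h² = 0.34² + (-0.66)² + (-0.06)² + 0.19² = 0.1156 + 0.4356 + 0.0036 + 0.0361 = 0.5909
Uniqueness u² = 1 − h² = 1 − 0.5909 = 0.4091

0.409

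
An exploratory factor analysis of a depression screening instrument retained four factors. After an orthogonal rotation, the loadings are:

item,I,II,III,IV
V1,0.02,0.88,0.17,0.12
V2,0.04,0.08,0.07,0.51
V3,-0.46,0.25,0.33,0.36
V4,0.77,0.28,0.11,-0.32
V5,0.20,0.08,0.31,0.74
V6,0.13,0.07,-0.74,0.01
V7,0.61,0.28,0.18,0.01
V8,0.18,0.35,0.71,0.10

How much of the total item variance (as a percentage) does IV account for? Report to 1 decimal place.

13.3%

SS loadings for IV = 0.12² + 0.51² + 0.36² + (-0.32)² + 0.74² + 0.01² + 0.01² + 0.10² = 1.0643
With 8 standardized items, total variance = 8. Proportion = 1.0643/8 = 0.1330 → 13.30%.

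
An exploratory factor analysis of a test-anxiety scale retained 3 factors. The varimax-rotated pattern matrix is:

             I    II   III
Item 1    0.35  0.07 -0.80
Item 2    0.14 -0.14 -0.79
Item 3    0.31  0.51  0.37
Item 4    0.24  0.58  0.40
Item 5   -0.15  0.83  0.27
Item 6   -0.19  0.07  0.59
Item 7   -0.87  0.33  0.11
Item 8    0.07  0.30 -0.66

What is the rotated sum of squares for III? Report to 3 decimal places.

2.430

SS loadings for III = (-0.80)² + (-0.79)² + 0.37² + 0.40² + 0.27² + 0.59² + 0.11² + (-0.66)² = 0.6400 + 0.6241 + 0.1369 + 0.1600 + 0.0729 + 0.3481 + 0.0121 + 0.4356 = 2.4297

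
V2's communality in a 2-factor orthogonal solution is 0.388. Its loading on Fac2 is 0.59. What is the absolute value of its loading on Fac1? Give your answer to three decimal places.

Under orthogonal rotation h² = Σλ², so λ_Fac1² = h² − (0.3481) = 0.388 − 0.3481 = 0.0399.
|λ| = √0.0399 = 0.1997.

0.200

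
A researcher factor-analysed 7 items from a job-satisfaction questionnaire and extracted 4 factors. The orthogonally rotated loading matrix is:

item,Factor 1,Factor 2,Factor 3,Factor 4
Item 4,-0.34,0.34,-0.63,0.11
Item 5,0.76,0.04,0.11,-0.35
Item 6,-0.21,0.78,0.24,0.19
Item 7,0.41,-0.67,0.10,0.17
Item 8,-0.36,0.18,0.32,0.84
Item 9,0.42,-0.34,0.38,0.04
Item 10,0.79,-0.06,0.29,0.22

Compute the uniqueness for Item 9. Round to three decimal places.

0.562

h² = 0.42² + (-0.34)² + 0.38² + 0.04² = 0.1764 + 0.1156 + 0.1444 + 0.0016 = 0.4380
Uniqueness u² = 1 − h² = 1 − 0.4380 = 0.5620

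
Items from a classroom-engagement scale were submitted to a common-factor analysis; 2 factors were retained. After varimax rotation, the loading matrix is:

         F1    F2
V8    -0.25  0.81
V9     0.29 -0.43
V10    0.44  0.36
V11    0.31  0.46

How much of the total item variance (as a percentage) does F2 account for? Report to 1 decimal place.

29.6%

SS loadings for F2 = 0.81² + (-0.43)² + 0.36² + 0.46² = 1.1822
With 4 standardized items, total variance = 4. Proportion = 1.1822/4 = 0.2956 → 29.56%.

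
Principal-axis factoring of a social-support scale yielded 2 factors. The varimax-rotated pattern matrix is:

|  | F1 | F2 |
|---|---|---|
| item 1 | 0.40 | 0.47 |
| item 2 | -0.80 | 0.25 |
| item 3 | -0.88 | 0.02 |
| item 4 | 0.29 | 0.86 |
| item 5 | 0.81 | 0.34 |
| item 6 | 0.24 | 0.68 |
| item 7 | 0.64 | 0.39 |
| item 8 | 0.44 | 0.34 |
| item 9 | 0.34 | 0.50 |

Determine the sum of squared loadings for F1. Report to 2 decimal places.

SS loadings for F1 = 0.40² + (-0.80)² + (-0.88)² + 0.29² + 0.81² + 0.24² + 0.64² + 0.44² + 0.34² = 0.1600 + 0.6400 + 0.7744 + 0.0841 + 0.6561 + 0.0576 + 0.4096 + 0.1936 + 0.1156 = 3.0910

3.09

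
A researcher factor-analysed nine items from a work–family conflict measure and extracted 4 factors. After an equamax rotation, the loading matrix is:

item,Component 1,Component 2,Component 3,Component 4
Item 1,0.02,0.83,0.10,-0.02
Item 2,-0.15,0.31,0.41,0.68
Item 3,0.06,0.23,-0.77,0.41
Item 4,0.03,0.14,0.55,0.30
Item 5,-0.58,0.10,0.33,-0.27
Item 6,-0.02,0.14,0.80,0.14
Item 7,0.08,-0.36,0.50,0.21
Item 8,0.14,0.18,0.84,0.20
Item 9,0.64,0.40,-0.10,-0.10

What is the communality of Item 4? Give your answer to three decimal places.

0.413

h² = 0.03² + 0.14² + 0.55² + 0.30² = 0.0009 + 0.0196 + 0.3025 + 0.0900 = 0.4130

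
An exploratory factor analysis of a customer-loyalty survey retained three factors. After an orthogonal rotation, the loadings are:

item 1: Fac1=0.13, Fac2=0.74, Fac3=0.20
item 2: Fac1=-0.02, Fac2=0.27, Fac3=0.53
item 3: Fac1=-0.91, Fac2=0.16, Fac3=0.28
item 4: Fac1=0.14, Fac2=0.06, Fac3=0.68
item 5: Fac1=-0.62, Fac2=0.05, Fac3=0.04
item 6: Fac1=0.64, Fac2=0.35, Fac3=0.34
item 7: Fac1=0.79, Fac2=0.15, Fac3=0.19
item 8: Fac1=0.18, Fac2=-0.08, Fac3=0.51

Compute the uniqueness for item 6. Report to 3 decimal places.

h² = 0.64² + 0.35² + 0.34² = 0.4096 + 0.1225 + 0.1156 = 0.6477
Uniqueness u² = 1 − h² = 1 − 0.6477 = 0.3523

0.352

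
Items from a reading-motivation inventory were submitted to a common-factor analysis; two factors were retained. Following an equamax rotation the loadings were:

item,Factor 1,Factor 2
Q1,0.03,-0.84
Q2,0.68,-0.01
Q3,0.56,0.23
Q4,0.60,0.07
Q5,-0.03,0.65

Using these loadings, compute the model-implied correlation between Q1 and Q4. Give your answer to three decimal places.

r̂ = Σ λ_i·λ_j across factors = (0.03)(0.60) + (-0.84)(0.07)
  = +0.0180 -0.0588 = -0.0408

-0.041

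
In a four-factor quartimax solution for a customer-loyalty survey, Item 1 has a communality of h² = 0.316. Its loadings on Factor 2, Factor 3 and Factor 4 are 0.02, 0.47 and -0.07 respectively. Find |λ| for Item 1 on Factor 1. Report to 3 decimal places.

Under orthogonal rotation h² = Σλ², so λ_Factor 1² = h² − (0.2262) = 0.316 − 0.2262 = 0.0898.
|λ| = √0.0898 = 0.2997.

0.300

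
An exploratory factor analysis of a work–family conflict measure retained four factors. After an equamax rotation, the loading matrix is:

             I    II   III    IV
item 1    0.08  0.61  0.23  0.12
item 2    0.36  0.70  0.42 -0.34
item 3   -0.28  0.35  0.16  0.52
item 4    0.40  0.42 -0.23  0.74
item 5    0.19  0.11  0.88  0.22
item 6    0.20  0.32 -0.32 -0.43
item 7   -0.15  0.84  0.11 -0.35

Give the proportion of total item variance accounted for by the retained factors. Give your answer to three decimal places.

0.708

SS loadings by factor: 0.4730, 1.9811, 1.1967, 1.3038; total = 4.9546.
Total variance with 7 standardized items is 7, so the solution explains 4.9546/7 = 0.7078.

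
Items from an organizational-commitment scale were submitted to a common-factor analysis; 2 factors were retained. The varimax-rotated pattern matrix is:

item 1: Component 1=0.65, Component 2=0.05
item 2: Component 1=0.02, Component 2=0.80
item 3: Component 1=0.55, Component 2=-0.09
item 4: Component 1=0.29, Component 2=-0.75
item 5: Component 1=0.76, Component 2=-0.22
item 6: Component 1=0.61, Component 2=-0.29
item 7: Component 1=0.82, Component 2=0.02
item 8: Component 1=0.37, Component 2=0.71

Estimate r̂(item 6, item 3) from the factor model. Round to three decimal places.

0.362

r̂ = Σ λ_i·λ_j across factors = (0.61)(0.55) + (-0.29)(-0.09)
  = +0.3355 +0.0261 = 0.3616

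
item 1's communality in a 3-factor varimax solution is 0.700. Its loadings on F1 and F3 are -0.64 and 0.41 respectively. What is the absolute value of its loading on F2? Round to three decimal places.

Under orthogonal rotation h² = Σλ², so λ_F2² = h² − (0.5777) = 0.700 − 0.5777 = 0.1223.
|λ| = √0.1223 = 0.3497.

0.350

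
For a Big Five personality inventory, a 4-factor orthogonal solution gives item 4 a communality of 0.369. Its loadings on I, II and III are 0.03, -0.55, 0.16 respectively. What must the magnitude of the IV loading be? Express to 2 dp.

Under orthogonal rotation h² = Σλ², so λ_IV² = h² − (0.3290) = 0.369 − 0.3290 = 0.0400.
|λ| = √0.0400 = 0.2000.

0.20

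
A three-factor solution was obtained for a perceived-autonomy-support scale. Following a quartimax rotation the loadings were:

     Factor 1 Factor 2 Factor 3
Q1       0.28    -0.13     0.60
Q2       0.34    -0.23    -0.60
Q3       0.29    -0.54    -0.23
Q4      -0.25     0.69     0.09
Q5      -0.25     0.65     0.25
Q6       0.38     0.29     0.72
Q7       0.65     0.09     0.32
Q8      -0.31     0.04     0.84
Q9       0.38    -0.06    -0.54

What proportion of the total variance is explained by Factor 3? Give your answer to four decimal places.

0.2735

SS loadings for Factor 3 = 0.60² + (-0.60)² + (-0.23)² + 0.09² + 0.25² + 0.72² + 0.32² + 0.84² + (-0.54)² = 2.4615
Proportion of variance = 2.4615 / 9 = 0.2735.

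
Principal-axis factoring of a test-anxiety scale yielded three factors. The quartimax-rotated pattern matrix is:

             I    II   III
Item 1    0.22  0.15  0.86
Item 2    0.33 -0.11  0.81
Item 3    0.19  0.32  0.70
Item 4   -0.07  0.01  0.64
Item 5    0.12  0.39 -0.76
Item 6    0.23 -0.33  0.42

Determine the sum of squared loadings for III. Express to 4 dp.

SS loadings for III = 0.86² + 0.81² + 0.70² + 0.64² + (-0.76)² + 0.42² = 0.7396 + 0.6561 + 0.4900 + 0.4096 + 0.5776 + 0.1764 = 3.0493

3.0493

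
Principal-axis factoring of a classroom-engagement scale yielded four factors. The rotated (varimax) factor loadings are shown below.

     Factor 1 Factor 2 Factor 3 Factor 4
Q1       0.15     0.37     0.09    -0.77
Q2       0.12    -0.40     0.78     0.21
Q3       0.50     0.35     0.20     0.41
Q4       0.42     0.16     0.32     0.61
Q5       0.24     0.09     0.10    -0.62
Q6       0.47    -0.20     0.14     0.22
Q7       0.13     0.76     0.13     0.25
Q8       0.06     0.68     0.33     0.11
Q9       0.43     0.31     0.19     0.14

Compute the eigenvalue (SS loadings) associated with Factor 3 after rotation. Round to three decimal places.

0.950

SS loadings for Factor 3 = 0.09² + 0.78² + 0.20² + 0.32² + 0.10² + 0.14² + 0.13² + 0.33² + 0.19² = 0.0081 + 0.6084 + 0.0400 + 0.1024 + 0.0100 + 0.0196 + 0.0169 + 0.1089 + 0.0361 = 0.9504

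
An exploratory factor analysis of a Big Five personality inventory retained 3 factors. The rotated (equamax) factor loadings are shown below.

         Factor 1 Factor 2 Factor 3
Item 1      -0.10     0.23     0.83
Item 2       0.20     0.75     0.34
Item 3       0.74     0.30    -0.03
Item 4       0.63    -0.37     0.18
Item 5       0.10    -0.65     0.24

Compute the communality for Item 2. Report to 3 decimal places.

h² = 0.20² + 0.75² + 0.34² = 0.0400 + 0.5625 + 0.1156 = 0.7181

0.718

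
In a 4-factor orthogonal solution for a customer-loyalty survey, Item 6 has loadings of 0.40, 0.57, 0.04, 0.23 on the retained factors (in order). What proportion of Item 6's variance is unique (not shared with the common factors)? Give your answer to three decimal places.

h² = 0.40² + 0.57² + 0.04² + 0.23² = 0.1600 + 0.3249 + 0.0016 + 0.0529 = 0.5394
Uniqueness u² = 1 − h² = 1 − 0.5394 = 0.4606

0.461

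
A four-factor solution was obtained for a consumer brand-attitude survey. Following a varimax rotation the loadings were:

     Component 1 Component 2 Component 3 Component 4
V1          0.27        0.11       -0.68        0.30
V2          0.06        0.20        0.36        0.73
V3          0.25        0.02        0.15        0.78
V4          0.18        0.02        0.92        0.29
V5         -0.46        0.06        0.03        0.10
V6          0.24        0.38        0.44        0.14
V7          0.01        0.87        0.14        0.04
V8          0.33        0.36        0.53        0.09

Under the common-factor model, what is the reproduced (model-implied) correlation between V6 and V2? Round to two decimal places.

r̂ = Σ λ_i·λ_j across factors = (0.24)(0.06) + (0.38)(0.20) + (0.44)(0.36) + (0.14)(0.73)
  = +0.0144 +0.0760 +0.1584 +0.1022 = 0.3510

0.35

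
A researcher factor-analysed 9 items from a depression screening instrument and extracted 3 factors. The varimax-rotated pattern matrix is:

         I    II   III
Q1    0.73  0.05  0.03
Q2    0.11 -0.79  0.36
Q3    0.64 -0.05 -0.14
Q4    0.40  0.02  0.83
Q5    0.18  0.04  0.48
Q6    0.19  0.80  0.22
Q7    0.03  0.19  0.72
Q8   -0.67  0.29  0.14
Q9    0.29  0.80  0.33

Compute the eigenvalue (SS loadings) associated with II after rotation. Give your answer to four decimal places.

2.0313

SS loadings for II = 0.05² + (-0.79)² + (-0.05)² + 0.02² + 0.04² + 0.80² + 0.19² + 0.29² + 0.80² = 0.0025 + 0.6241 + 0.0025 + 0.0004 + 0.0016 + 0.6400 + 0.0361 + 0.0841 + 0.6400 = 2.0313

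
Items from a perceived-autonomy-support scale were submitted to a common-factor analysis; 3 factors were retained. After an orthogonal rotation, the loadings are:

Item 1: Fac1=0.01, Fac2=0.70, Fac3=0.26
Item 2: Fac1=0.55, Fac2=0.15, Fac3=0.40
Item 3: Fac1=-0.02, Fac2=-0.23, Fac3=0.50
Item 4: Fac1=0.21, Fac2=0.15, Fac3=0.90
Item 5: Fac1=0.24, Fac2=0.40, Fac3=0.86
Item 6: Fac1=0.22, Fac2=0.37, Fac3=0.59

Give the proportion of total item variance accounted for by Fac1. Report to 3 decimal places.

0.076

SS loadings for Fac1 = 0.01² + 0.55² + (-0.02)² + 0.21² + 0.24² + 0.22² = 0.4531
Proportion of variance = 0.4531 / 6 = 0.0755.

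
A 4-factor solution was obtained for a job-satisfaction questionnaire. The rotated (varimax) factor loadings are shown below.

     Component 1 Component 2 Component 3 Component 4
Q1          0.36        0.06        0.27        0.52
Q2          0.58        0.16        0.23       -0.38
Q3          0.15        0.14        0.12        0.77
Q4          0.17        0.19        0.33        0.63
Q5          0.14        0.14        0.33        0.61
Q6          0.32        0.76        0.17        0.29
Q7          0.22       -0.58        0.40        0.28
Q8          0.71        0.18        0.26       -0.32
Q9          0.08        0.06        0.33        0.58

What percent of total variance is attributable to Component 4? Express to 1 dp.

SS loadings for Component 4 = 0.52² + (-0.38)² + 0.77² + 0.63² + 0.61² + 0.29² + 0.28² + (-0.32)² + 0.58² = 2.3780
With 9 standardized items, total variance = 9. Proportion = 2.3780/9 = 0.2642 → 26.42%.

26.4%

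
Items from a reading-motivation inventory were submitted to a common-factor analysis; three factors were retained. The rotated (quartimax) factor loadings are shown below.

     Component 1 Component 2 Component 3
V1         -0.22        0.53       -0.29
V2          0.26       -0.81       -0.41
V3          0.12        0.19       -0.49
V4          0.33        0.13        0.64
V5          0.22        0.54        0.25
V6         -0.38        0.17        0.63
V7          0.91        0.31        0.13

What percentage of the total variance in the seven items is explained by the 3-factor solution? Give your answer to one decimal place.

SS loadings by factor: 1.2602, 1.4066, 1.3782; total = 4.0450.
Total variance with 7 standardized items is 7, so the solution explains 4.0450/7 = 0.5779 = 57.79%.

57.8%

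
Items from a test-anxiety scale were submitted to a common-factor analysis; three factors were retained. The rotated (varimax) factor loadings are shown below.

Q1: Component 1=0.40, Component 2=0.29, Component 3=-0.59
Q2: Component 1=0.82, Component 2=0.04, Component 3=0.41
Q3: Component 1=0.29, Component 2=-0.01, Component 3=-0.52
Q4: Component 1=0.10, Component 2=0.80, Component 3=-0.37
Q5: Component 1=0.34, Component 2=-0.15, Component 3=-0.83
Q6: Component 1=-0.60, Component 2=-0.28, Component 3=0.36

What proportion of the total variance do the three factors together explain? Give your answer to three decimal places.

Communalities: 0.5922, 0.8421, 0.3546, 0.7869, 0.8270, 0.5680; Σh² = 3.9708.
Total variance with 6 standardized items is 6, so the solution explains 3.9708/6 = 0.6618.

0.662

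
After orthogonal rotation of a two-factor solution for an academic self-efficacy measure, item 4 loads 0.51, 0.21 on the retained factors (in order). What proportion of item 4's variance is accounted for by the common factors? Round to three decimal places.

0.304

h² = 0.51² + 0.21² = 0.2601 + 0.0441 = 0.3042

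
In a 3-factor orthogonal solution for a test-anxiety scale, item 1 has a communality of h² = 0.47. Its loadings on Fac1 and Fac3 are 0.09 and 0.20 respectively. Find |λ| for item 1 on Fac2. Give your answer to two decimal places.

0.65

Under orthogonal rotation h² = Σλ², so λ_Fac2² = h² − (0.0481) = 0.47 − 0.0481 = 0.4219.
|λ| = √0.4219 = 0.6495.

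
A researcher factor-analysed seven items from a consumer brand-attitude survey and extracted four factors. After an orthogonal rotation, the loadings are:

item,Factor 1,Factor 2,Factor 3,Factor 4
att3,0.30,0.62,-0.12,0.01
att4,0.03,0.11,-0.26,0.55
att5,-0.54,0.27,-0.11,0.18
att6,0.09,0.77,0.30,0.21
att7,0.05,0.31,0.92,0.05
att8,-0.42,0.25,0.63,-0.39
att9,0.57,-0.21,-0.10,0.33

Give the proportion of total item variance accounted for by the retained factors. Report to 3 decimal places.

0.606

Communalities: 0.4889, 0.3831, 0.4090, 0.7351, 0.9475, 0.7879, 0.4879; Σh² = 4.2394.
Total variance with 7 standardized items is 7, so the solution explains 4.2394/7 = 0.6056.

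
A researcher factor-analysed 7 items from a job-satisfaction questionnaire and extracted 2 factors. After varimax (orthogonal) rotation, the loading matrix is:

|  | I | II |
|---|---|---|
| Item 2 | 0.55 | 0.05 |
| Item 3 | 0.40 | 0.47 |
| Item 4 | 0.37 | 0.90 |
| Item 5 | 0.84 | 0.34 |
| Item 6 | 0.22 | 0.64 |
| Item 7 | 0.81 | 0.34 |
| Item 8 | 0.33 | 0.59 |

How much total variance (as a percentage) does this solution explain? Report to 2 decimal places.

59.15%

SS loadings by factor: 2.1184, 2.0223; total = 4.1407.
Total variance with 7 standardized items is 7, so the solution explains 4.1407/7 = 0.5915 = 59.15%.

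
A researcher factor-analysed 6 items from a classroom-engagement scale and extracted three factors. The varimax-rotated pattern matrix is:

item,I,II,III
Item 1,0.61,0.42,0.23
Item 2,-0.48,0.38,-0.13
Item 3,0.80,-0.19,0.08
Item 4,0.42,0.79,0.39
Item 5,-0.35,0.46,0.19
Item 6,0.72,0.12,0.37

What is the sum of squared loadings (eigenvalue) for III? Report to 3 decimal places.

SS loadings for III = 0.23² + (-0.13)² + 0.08² + 0.39² + 0.19² + 0.37² = 0.0529 + 0.0169 + 0.0064 + 0.1521 + 0.0361 + 0.1369 = 0.4013

0.401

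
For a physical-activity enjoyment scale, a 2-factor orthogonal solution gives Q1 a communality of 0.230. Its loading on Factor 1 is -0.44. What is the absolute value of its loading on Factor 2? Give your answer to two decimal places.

0.19

Under orthogonal rotation h² = Σλ², so λ_Factor 2² = h² − (0.1936) = 0.230 − 0.1936 = 0.0364.
|λ| = √0.0364 = 0.1908.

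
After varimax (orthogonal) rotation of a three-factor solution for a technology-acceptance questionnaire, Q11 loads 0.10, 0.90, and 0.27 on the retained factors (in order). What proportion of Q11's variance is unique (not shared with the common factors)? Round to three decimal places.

h² = 0.10² + 0.90² + 0.27² = 0.0100 + 0.8100 + 0.0729 = 0.8929
Uniqueness u² = 1 − h² = 1 − 0.8929 = 0.1071

0.107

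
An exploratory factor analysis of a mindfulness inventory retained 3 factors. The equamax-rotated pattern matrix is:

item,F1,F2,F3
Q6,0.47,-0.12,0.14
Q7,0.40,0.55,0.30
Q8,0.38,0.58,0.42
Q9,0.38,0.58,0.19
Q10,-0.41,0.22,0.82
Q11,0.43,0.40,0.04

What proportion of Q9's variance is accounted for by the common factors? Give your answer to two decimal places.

h² = 0.38² + 0.58² + 0.19² = 0.1444 + 0.3364 + 0.0361 = 0.5169

0.52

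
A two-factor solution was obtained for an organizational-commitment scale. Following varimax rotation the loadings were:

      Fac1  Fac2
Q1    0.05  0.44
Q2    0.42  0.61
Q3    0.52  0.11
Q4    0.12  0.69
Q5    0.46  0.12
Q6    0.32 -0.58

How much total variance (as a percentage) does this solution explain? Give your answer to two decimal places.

SS loadings by factor: 0.7777, 1.4047; total = 2.1824.
Total variance with 6 standardized items is 6, so the solution explains 2.1824/6 = 0.3637 = 36.37%.

36.37%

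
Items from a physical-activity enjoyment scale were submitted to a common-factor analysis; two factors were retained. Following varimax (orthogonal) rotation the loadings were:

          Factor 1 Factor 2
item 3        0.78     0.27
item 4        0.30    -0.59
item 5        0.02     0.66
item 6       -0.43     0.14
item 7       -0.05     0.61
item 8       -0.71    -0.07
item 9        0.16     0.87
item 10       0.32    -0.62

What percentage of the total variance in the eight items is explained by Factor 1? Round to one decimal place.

19.0%

SS loadings for Factor 1 = 0.78² + 0.30² + 0.02² + (-0.43)² + (-0.05)² + (-0.71)² + 0.16² + 0.32² = 1.5183
With 8 standardized items, total variance = 8. Proportion = 1.5183/8 = 0.1898 → 18.98%.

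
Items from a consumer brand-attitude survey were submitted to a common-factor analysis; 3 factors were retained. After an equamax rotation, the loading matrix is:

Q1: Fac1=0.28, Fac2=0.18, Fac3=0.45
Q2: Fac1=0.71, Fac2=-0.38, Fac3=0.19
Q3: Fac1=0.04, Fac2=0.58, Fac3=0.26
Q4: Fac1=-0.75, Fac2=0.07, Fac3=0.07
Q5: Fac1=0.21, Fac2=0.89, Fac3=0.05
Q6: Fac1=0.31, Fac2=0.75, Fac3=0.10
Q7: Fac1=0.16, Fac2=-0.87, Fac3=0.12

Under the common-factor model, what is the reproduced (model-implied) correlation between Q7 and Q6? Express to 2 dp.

-0.59

r̂ = Σ λ_i·λ_j across factors = (0.16)(0.31) + (-0.87)(0.75) + (0.12)(0.10)
  = +0.0496 -0.6525 +0.0120 = -0.5909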